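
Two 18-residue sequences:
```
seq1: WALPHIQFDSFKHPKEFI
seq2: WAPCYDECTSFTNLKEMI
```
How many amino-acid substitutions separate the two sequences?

11

Comparing position by position, 11 positions differ: 3 (L/P), 4 (P/C), 5 (H/Y), 6 (I/D), 7 (Q/E), 8 (F/C), 9 (D/T), 12 (K/T), 13 (H/N), 14 (P/L), 17 (F/M).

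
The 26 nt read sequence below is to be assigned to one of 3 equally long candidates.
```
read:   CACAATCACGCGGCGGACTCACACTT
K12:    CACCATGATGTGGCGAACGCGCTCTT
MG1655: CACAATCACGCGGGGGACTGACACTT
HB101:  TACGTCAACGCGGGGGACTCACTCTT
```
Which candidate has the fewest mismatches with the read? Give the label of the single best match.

K12 differs at 8 positions; MG1655 differs at 2 positions; HB101 differs at 7 positions. The closest is MG1655.

MG1655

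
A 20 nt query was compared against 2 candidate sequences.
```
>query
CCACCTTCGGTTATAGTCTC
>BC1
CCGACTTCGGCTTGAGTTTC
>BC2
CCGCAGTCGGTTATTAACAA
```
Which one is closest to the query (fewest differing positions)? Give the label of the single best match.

BC1

Hamming distances to query — BC1: 6; BC2: 8.
Smallest is BC1 with 6 mismatches.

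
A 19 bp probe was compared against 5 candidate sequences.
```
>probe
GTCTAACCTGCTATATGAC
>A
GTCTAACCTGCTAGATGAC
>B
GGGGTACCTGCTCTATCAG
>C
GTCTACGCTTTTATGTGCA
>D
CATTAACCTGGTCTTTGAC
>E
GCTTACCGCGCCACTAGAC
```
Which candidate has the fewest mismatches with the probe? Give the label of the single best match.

A differs at 1 site; B differs at 7 sites; C differs at 7 sites; D differs at 6 sites; E differs at 9 sites. The closest is A.

A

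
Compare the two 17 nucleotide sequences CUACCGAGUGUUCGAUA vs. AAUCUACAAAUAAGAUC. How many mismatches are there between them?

12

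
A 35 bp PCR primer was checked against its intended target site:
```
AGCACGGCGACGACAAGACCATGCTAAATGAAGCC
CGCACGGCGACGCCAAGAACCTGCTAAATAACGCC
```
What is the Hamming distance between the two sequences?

6

Comparing position by position, 6 positions differ: 1 (A/C), 13 (A/C), 19 (C/A), 21 (A/C), 30 (G/A), 32 (A/C).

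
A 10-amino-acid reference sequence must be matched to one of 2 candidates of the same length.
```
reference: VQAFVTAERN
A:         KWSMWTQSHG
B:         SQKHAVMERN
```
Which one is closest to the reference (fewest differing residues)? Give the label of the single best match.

A differs at 9 residues; B differs at 6 residues. The closest is B.

B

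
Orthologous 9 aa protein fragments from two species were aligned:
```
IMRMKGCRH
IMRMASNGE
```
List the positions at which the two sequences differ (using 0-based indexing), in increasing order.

4, 5, 6, 7, 8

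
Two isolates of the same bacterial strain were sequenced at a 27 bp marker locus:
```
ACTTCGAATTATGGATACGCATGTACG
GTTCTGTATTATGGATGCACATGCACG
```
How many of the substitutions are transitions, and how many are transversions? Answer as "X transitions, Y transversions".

Mismatches (1-based):
site 1: A→G (purine→purine, transition)
site 2: C→T (pyrimidine→pyrimidine, transition)
site 4: T→C (pyrimidine→pyrimidine, transition)
site 5: C→T (pyrimidine→pyrimidine, transition)
site 7: A→T (purine→pyrimidine, transversion)
site 17: A→G (purine→purine, transition)
site 19: G→A (purine→purine, transition)
site 24: T→C (pyrimidine→pyrimidine, transition)

7 transitions, 1 transversion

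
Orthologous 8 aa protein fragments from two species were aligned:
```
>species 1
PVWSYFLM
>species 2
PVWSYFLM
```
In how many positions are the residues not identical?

0

The two sequences are identical at every position.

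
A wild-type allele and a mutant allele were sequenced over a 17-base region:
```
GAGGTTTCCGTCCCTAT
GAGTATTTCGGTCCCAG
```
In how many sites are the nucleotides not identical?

Mismatches (1-based): site 4: G→T; site 5: T→A; site 8: C→T; site 11: T→G; site 12: C→T; site 15: T→C; site 17: T→G.

7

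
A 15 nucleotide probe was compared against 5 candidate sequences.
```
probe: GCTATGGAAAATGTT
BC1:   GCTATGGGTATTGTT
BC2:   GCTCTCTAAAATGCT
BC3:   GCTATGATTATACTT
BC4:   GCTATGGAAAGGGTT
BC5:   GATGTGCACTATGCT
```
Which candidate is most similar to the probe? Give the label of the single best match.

BC4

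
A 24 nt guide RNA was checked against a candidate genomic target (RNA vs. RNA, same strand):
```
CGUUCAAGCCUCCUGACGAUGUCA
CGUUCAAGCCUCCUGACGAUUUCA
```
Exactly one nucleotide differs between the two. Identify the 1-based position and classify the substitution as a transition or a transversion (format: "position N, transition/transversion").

Position 21 changes G→U. G is a purine and U is a pyrimidine, so this is a transversion.

position 21, transversion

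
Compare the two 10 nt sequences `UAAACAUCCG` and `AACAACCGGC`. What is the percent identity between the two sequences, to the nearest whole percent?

Mismatches at positions 1, 3, 5, 6, 7, 8, 9, 10 (1-based): 8 of 10.
Identical positions: 2/10 = 20% → 20%.

20%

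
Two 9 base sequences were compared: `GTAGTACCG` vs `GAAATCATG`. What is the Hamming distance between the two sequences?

5

Comparing position by position, 5 positions differ: 2 (T/A), 4 (G/A), 6 (A/C), 7 (C/A), 8 (C/T).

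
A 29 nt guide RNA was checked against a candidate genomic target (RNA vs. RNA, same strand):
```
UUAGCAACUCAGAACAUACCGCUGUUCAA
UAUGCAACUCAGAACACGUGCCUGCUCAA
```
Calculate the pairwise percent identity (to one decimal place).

Mismatches at positions 2, 3, 17, 18, 19, 20, 21, 25 (1-based): 8 of 29.
Identical positions: 21/29 = 72.41% → 72.4%.

72.4%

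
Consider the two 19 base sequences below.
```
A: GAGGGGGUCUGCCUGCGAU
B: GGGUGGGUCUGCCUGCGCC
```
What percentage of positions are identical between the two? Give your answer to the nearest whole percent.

Mismatches at positions 2, 4, 18, 19 (1-based): 4 of 19.
Identical positions: 15/19 = 78.95% → 79%.

79%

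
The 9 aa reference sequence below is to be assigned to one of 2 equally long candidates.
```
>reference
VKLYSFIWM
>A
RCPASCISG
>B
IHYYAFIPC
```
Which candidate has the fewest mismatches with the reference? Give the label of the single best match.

B

A differs at 7 residues; B differs at 6 residues. The closest is B.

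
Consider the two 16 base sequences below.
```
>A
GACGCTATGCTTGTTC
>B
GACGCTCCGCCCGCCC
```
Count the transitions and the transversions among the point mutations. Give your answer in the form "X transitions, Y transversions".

Mismatches (1-based):
position 7: A→C (purine→pyrimidine, transversion)
position 8: T→C (pyrimidine→pyrimidine, transition)
position 11: T→C (pyrimidine→pyrimidine, transition)
position 12: T→C (pyrimidine→pyrimidine, transition)
position 14: T→C (pyrimidine→pyrimidine, transition)
position 15: T→C (pyrimidine→pyrimidine, transition)

5 transitions, 1 transversion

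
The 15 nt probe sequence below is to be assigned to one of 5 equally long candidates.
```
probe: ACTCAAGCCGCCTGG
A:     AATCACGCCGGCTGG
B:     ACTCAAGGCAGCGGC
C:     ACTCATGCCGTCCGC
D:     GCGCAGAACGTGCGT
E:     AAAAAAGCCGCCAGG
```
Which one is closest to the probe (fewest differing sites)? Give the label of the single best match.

A

A differs at 3 sites; B differs at 5 sites; C differs at 4 sites; D differs at 9 sites; E differs at 4 sites. The closest is A.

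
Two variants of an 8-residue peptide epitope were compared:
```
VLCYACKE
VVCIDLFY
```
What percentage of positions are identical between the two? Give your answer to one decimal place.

Mismatches at positions 2, 4, 5, 6, 7, 8 (1-based): 6 of 8.
Identical positions: 2/8 = 25% → 25.0%.

25.0%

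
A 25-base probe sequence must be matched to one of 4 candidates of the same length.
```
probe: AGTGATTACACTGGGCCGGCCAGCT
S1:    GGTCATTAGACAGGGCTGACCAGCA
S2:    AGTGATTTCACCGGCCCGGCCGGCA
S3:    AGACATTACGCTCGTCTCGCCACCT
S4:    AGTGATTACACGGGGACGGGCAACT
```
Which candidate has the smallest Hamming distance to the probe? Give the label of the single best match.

S4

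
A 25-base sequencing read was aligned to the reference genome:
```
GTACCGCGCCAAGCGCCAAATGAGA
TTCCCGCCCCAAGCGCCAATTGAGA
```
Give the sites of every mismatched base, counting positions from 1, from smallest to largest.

Differences at site 1 (G→T), site 3 (A→C), site 8 (G→C), site 20 (A→T).

1, 3, 8, 20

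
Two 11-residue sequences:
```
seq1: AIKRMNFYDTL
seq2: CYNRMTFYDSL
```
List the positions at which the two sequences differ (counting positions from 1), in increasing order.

Scanning 1-based: 1: A/C; 2: I/Y; 3: K/N; 6: N/T; 10: T/S.

1, 2, 3, 6, 10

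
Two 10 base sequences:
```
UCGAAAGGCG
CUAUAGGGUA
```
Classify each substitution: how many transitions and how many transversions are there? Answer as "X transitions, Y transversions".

6 transitions, 1 transversion

Transitions (purine↔purine or pyrimidine↔pyrimidine): 1 U→C, 2 C→U, 3 G→A, 6 A→G, 9 C→U, 10 G→A.
Transversions (purine↔pyrimidine): 4 A→U.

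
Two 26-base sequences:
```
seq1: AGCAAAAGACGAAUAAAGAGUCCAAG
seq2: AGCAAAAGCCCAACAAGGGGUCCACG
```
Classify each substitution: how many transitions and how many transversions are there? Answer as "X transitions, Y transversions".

3 transitions, 3 transversions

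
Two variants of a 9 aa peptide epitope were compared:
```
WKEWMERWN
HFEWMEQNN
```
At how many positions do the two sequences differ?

The sequences differ at positions 1, 2, 7, 8 (1-based) — 4 in total.

4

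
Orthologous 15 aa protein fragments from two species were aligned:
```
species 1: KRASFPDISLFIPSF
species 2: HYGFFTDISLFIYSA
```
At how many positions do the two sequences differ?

Mismatches (1-based): position 1: K→H; position 2: R→Y; position 3: A→G; position 4: S→F; position 6: P→T; position 13: P→Y; position 15: F→A.

7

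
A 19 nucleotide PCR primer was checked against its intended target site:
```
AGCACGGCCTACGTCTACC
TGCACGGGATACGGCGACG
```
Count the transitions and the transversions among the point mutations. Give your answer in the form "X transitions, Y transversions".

Mismatches (1-based):
site 1: A→T (purine→pyrimidine, transversion)
site 8: C→G (pyrimidine→purine, transversion)
site 9: C→A (pyrimidine→purine, transversion)
site 14: T→G (pyrimidine→purine, transversion)
site 16: T→G (pyrimidine→purine, transversion)
site 19: C→G (pyrimidine→purine, transversion)

0 transitions, 6 transversions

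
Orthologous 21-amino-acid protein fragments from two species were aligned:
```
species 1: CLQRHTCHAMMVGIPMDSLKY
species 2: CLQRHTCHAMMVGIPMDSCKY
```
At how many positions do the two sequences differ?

1

The sequences differ at positions 19 (1-based) — 1 in total.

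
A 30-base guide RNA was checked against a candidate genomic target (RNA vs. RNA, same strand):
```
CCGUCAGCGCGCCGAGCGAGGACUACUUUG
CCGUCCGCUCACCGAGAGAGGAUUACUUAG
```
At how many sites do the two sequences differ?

Mismatches (1-based): site 6: A→C; site 9: G→U; site 11: G→A; site 17: C→A; site 23: C→U; site 29: U→A.

6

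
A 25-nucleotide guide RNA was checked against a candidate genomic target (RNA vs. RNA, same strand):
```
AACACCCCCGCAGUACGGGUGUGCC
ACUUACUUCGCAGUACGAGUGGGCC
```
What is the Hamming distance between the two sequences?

Comparing position by position, 8 positions differ: 2 (A/C), 3 (C/U), 4 (A/U), 5 (C/A), 7 (C/U), 8 (C/U), 18 (G/A), 22 (U/G).

8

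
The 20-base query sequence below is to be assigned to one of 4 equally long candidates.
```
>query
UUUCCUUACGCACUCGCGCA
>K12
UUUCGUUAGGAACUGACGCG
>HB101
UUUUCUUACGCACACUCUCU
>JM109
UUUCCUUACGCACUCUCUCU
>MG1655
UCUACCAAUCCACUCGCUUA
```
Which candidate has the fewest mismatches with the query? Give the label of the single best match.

JM109

Hamming distances to query — K12: 6; HB101: 5; JM109: 3; MG1655: 8.
Smallest is JM109 with 3 mismatches.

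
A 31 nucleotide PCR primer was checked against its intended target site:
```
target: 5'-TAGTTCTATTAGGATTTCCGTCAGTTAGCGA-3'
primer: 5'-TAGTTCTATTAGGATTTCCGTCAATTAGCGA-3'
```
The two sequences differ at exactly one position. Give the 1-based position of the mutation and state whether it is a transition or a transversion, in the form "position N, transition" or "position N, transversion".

position 24, transition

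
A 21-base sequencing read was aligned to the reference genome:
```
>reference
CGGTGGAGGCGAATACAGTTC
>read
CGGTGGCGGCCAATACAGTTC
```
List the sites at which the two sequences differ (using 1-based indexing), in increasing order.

Scanning 1-based: 7: A/C; 11: G/C.

7, 11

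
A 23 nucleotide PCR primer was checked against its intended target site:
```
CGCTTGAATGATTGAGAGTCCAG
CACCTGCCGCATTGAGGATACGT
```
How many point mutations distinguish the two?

11

Comparing position by position, 11 sites differ: 2 (G/A), 4 (T/C), 7 (A/C), 8 (A/C), 9 (T/G), 10 (G/C), 17 (A/G), 18 (G/A), 20 (C/A), 22 (A/G), 23 (G/T).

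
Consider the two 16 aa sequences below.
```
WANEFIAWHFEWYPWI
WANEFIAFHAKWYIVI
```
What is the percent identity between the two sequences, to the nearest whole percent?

69%

5 positions differ (8, 10, 11, 14, 15), so 11 of 16 match: 11/16 = 68.75%.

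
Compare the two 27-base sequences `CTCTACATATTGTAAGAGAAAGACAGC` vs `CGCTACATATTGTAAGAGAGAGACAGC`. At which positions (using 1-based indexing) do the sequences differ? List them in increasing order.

Differences at position 2 (T→G), position 20 (A→G).

2, 20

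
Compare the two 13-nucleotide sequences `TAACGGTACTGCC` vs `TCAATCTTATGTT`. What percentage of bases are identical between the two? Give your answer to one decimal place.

Mismatches at positions 2, 4, 5, 6, 8, 9, 12, 13 (1-based): 8 of 13.
Identical positions: 5/13 = 38.46% → 38.5%.

38.5%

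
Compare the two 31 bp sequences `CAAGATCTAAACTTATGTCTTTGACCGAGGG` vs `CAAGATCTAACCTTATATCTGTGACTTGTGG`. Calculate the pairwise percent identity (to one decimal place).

77.4%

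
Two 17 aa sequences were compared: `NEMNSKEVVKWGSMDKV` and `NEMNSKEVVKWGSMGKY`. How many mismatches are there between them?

Comparing position by position, 2 positions differ: 15 (D/G), 17 (V/Y).

2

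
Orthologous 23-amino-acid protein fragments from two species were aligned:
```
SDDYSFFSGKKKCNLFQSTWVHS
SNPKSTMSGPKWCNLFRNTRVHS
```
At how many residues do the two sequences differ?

10

Comparing position by position, 10 residues differ: 2 (D/N), 3 (D/P), 4 (Y/K), 6 (F/T), 7 (F/M), 10 (K/P), 12 (K/W), 17 (Q/R), 18 (S/N), 20 (W/R).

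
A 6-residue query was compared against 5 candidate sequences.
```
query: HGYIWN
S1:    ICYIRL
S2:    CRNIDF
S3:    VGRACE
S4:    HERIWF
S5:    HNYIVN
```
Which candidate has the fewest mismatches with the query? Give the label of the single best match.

S5

Hamming distances to query — S1: 4; S2: 5; S3: 5; S4: 3; S5: 2.
Smallest is S5 with 2 mismatches.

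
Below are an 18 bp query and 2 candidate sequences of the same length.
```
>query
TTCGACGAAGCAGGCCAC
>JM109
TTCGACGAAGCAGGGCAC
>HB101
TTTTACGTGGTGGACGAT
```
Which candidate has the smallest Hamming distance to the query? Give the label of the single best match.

JM109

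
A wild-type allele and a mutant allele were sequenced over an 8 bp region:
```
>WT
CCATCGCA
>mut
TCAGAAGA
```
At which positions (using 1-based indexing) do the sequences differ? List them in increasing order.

1, 4, 5, 6, 7

Scanning 1-based: 1: C/T; 4: T/G; 5: C/A; 6: G/A; 7: C/G.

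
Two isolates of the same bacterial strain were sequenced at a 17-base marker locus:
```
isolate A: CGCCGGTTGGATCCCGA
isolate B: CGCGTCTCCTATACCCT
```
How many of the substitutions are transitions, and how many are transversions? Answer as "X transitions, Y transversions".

1 transition, 8 transversions

Transitions (purine↔purine or pyrimidine↔pyrimidine): 8 T→C.
Transversions (purine↔pyrimidine): 4 C→G, 5 G→T, 6 G→C, 9 G→C, 10 G→T, 13 C→A, 16 G→C, 17 A→T.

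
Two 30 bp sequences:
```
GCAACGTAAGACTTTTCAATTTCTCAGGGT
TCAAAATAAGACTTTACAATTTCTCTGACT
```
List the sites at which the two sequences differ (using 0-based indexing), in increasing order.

0, 4, 5, 15, 25, 27, 28

Differences at site 0 (G→T), site 4 (C→A), site 5 (G→A), site 15 (T→A), site 25 (A→T), site 27 (G→A), site 28 (G→C).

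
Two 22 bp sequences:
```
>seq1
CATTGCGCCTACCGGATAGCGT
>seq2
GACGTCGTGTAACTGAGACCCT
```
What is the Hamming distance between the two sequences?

11

Comparing position by position, 11 positions differ: 1 (C/G), 3 (T/C), 4 (T/G), 5 (G/T), 8 (C/T), 9 (C/G), 12 (C/A), 14 (G/T), 17 (T/G), 19 (G/C), 21 (G/C).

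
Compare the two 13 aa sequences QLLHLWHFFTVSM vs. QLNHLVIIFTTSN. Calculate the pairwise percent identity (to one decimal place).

53.8%

Mismatches at positions 3, 6, 7, 8, 11, 13 (1-based): 6 of 13.
Identical positions: 7/13 = 53.85% → 53.8%.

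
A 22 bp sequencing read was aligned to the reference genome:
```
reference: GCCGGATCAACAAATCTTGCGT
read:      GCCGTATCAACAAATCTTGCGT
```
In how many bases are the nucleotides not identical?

1

Mismatches (1-based): base 5: G→T.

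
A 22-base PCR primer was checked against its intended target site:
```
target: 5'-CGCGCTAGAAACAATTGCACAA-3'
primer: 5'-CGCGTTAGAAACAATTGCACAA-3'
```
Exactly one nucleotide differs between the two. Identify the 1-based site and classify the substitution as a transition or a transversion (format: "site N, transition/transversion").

site 5, transition

The sequences differ only at site 5: C→T (pyrimidine→pyrimidine), a transition.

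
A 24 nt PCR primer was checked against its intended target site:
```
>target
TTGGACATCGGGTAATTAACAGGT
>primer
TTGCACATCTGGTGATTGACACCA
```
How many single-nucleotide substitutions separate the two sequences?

7

Mismatches (1-based): base 4: G→C; base 10: G→T; base 14: A→G; base 18: A→G; base 22: G→C; base 23: G→C; base 24: T→A.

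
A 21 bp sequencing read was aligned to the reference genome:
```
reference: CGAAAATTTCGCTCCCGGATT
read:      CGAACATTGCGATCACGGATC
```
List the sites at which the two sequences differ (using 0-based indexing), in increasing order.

4, 8, 11, 14, 20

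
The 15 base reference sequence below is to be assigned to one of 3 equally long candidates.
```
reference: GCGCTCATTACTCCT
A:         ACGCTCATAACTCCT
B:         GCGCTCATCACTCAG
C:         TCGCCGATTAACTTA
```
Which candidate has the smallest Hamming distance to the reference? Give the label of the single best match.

A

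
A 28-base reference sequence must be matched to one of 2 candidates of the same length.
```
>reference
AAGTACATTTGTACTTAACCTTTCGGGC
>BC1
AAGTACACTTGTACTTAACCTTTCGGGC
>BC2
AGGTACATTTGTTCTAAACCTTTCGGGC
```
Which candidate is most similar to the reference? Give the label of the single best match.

BC1

Hamming distances to reference — BC1: 1; BC2: 3.
Smallest is BC1 with 1 mismatch.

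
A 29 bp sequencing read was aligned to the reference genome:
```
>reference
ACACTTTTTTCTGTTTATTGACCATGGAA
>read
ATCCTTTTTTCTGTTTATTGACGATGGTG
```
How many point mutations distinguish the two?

5

Comparing position by position, 5 sites differ: 2 (C/T), 3 (A/C), 23 (C/G), 28 (A/T), 29 (A/G).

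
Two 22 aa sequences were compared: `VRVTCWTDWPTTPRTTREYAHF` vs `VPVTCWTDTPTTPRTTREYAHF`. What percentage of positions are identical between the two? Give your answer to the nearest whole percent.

2 positions differ (2, 9), so 20 of 22 match: 20/22 = 90.91%.

91%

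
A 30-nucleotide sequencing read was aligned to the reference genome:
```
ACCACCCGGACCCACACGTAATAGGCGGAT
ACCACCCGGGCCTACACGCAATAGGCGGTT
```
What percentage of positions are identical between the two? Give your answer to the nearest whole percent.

87%

Mismatches at positions 10, 13, 19, 29 (1-based): 4 of 30.
Identical positions: 26/30 = 86.67% → 87%.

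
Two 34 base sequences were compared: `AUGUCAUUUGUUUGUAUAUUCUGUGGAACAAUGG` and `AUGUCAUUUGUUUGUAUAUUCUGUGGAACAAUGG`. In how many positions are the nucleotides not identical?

0

The two sequences are identical at every position.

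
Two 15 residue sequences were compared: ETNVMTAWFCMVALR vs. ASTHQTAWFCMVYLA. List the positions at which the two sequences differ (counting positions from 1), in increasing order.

1, 2, 3, 4, 5, 13, 15

Scanning 1-based: 1: E/A; 2: T/S; 3: N/T; 4: V/H; 5: M/Q; 13: A/Y; 15: R/A.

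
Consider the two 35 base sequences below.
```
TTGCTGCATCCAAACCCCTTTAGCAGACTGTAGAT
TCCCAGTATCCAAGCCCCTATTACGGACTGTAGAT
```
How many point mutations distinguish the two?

9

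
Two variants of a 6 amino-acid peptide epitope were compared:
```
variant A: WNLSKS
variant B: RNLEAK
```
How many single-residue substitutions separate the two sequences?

4

Mismatches (1-based): residue 1: W→R; residue 4: S→E; residue 5: K→A; residue 6: S→K.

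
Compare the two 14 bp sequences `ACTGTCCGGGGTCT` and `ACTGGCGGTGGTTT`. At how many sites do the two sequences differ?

Mismatches (1-based): site 5: T→G; site 7: C→G; site 9: G→T; site 13: C→T.

4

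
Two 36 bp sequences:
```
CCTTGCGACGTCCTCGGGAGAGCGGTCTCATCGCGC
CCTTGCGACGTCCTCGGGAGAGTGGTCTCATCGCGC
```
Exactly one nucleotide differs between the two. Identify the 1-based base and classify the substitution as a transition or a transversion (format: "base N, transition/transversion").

The sequences differ only at base 23: C→T (pyrimidine→pyrimidine), a transition.

base 23, transition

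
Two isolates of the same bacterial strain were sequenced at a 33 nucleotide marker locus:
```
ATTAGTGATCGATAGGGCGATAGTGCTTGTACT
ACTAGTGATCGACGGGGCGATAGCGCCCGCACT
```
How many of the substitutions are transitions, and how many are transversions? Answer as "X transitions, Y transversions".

7 transitions, 0 transversions

Mismatches (1-based):
base 2: T→C (pyrimidine→pyrimidine, transition)
base 13: T→C (pyrimidine→pyrimidine, transition)
base 14: A→G (purine→purine, transition)
base 24: T→C (pyrimidine→pyrimidine, transition)
base 27: T→C (pyrimidine→pyrimidine, transition)
base 28: T→C (pyrimidine→pyrimidine, transition)
base 30: T→C (pyrimidine→pyrimidine, transition)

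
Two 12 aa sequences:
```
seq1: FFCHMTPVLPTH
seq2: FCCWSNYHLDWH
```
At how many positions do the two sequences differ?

Comparing position by position, 8 positions differ: 2 (F/C), 4 (H/W), 5 (M/S), 6 (T/N), 7 (P/Y), 8 (V/H), 10 (P/D), 11 (T/W).

8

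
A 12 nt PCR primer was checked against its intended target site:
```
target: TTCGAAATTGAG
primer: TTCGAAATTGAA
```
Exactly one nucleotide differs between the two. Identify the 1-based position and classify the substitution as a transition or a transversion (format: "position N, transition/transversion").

position 12, transition

The sequences differ only at position 12: G→A (purine→purine), a transition.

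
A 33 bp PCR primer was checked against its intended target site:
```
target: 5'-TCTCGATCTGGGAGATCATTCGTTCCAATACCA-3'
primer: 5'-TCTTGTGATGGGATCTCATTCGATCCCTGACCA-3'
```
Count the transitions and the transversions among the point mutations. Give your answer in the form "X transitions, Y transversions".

1 transition, 9 transversions

Mismatches (1-based):
site 4: C→T (pyrimidine→pyrimidine, transition)
site 6: A→T (purine→pyrimidine, transversion)
site 7: T→G (pyrimidine→purine, transversion)
site 8: C→A (pyrimidine→purine, transversion)
site 14: G→T (purine→pyrimidine, transversion)
site 15: A→C (purine→pyrimidine, transversion)
site 23: T→A (pyrimidine→purine, transversion)
site 27: A→C (purine→pyrimidine, transversion)
site 28: A→T (purine→pyrimidine, transversion)
site 29: T→G (pyrimidine→purine, transversion)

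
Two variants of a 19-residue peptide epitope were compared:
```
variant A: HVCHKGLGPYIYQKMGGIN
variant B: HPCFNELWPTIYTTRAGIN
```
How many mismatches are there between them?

Comparing position by position, 10 residues differ: 2 (V/P), 4 (H/F), 5 (K/N), 6 (G/E), 8 (G/W), 10 (Y/T), 13 (Q/T), 14 (K/T), 15 (M/R), 16 (G/A).

10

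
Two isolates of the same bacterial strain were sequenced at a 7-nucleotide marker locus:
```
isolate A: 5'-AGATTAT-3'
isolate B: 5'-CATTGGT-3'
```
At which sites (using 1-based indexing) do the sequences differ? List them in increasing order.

Differences at site 1 (A→C), site 2 (G→A), site 3 (A→T), site 5 (T→G), site 6 (A→G).

1, 2, 3, 5, 6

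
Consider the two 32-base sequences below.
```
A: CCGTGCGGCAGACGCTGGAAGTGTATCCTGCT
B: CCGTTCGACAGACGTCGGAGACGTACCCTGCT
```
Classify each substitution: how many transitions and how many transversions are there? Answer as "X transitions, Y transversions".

7 transitions, 1 transversion

Mismatches (1-based):
site 5: G→T (purine→pyrimidine, transversion)
site 8: G→A (purine→purine, transition)
site 15: C→T (pyrimidine→pyrimidine, transition)
site 16: T→C (pyrimidine→pyrimidine, transition)
site 20: A→G (purine→purine, transition)
site 21: G→A (purine→purine, transition)
site 22: T→C (pyrimidine→pyrimidine, transition)
site 26: T→C (pyrimidine→pyrimidine, transition)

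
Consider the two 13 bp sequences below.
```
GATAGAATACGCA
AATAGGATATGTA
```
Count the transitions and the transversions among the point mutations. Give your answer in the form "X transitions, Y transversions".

Mismatches (1-based):
site 1: G→A (purine→purine, transition)
site 6: A→G (purine→purine, transition)
site 10: C→T (pyrimidine→pyrimidine, transition)
site 12: C→T (pyrimidine→pyrimidine, transition)

4 transitions, 0 transversions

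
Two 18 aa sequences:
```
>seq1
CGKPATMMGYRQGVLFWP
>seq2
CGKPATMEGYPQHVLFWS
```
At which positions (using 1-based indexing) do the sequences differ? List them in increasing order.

8, 11, 13, 18

Differences at position 8 (M→E), position 11 (R→P), position 13 (G→H), position 18 (P→S).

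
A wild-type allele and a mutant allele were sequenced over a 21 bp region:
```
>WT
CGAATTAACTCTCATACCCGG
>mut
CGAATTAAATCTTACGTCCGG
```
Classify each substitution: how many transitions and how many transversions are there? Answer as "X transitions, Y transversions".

Transitions (purine↔purine or pyrimidine↔pyrimidine): 13 C→T, 15 T→C, 16 A→G, 17 C→T.
Transversions (purine↔pyrimidine): 9 C→A.

4 transitions, 1 transversion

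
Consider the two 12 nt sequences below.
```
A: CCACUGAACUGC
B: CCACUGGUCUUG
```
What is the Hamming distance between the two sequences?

The sequences differ at sites 7, 8, 11, 12 (1-based) — 4 in total.

4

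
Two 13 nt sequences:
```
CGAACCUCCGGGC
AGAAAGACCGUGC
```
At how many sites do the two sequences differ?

5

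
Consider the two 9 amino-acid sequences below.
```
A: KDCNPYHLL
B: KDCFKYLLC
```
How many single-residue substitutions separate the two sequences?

The sequences differ at residues 4, 5, 7, 9 (1-based) — 4 in total.

4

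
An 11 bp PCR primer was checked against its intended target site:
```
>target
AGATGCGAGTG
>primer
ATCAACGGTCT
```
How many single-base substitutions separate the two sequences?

Comparing position by position, 8 sites differ: 2 (G/T), 3 (A/C), 4 (T/A), 5 (G/A), 8 (A/G), 9 (G/T), 10 (T/C), 11 (G/T).

8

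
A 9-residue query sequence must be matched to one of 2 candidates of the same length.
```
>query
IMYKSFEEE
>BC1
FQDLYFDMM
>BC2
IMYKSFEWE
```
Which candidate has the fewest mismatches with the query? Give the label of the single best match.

BC2

BC1 differs at 8 residues; BC2 differs at 1 residue. The closest is BC2.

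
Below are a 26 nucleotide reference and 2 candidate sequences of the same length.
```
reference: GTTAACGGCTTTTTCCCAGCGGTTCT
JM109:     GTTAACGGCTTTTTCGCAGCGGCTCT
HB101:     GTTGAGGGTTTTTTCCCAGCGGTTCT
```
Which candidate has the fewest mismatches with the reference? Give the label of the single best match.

JM109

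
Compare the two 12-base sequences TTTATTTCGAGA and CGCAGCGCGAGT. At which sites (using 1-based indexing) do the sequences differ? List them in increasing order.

1, 2, 3, 5, 6, 7, 12

Differences at site 1 (T→C), site 2 (T→G), site 3 (T→C), site 5 (T→G), site 6 (T→C), site 7 (T→G), site 12 (A→T).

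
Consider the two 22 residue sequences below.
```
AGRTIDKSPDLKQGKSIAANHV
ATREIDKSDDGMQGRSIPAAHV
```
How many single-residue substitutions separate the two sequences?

8

The sequences differ at residues 2, 4, 9, 11, 12, 15, 18, 20 (1-based) — 8 in total.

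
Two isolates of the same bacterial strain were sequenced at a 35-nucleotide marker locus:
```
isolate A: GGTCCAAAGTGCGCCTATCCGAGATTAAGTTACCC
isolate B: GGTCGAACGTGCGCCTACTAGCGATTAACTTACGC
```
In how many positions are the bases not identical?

The sequences differ at positions 5, 8, 18, 19, 20, 22, 29, 34 (1-based) — 8 in total.

8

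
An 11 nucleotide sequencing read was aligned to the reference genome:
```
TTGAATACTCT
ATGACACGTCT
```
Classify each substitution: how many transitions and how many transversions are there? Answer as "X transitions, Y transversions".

Transitions (purine↔purine or pyrimidine↔pyrimidine): none.
Transversions (purine↔pyrimidine): 1 T→A, 5 A→C, 6 T→A, 7 A→C, 8 C→G.

0 transitions, 5 transversions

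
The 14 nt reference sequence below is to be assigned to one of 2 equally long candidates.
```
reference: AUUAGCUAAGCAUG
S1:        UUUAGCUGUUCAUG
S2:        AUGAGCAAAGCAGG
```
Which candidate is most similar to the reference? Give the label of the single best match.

S1 differs at 4 bases; S2 differs at 3 bases. The closest is S2.

S2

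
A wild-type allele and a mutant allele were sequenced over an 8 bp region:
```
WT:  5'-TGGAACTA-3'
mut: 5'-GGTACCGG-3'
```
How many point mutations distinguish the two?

5

The sequences differ at bases 1, 3, 5, 7, 8 (1-based) — 5 in total.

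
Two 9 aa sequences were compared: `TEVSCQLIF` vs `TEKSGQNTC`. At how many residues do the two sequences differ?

Comparing position by position, 5 residues differ: 3 (V/K), 5 (C/G), 7 (L/N), 8 (I/T), 9 (F/C).

5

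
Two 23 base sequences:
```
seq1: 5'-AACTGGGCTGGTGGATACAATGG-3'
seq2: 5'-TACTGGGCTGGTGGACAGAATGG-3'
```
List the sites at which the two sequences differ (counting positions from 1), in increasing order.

Differences at site 1 (A→T), site 16 (T→C), site 18 (C→G).

1, 16, 18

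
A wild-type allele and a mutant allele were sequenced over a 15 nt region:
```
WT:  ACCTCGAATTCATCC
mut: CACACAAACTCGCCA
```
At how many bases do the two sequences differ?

8

The sequences differ at bases 1, 2, 4, 6, 9, 12, 13, 15 (1-based) — 8 in total.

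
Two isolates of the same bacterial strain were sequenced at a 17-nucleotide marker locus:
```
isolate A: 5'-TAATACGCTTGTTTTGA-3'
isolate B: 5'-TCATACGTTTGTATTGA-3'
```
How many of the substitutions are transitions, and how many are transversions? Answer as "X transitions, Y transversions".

1 transition, 2 transversions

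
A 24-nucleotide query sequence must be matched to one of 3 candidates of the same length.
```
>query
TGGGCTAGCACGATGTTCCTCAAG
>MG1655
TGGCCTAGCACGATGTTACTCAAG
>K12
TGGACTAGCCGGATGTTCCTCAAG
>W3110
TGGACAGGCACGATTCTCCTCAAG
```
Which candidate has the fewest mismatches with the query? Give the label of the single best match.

Hamming distances to query — MG1655: 2; K12: 3; W3110: 5.
Smallest is MG1655 with 2 mismatches.

MG1655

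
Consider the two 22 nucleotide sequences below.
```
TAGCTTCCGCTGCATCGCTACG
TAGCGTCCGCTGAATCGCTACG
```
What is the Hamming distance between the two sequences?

Mismatches (1-based): base 5: T→G; base 13: C→A.

2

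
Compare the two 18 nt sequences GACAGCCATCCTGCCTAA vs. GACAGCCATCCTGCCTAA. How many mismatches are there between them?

The two sequences are identical at every position.

0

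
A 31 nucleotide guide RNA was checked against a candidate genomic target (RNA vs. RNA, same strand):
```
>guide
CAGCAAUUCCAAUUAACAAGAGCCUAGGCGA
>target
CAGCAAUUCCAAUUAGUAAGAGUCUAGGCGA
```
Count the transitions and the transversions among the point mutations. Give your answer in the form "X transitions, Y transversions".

3 transitions, 0 transversions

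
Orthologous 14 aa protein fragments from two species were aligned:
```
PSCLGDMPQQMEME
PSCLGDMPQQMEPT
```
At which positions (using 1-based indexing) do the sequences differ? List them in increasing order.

Scanning 1-based: 13: M/P; 14: E/T.

13, 14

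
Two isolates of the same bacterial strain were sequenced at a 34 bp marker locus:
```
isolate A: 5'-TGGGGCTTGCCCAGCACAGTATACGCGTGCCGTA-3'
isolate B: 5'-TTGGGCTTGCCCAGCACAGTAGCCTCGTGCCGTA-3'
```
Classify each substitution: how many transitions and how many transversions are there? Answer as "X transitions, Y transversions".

0 transitions, 4 transversions

Mismatches (1-based):
site 2: G→T (purine→pyrimidine, transversion)
site 22: T→G (pyrimidine→purine, transversion)
site 23: A→C (purine→pyrimidine, transversion)
site 25: G→T (purine→pyrimidine, transversion)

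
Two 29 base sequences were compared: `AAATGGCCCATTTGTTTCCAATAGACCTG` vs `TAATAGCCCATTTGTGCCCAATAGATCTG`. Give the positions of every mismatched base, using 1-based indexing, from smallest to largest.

Scanning 1-based: 1: A/T; 5: G/A; 16: T/G; 17: T/C; 26: C/T.

1, 5, 16, 17, 26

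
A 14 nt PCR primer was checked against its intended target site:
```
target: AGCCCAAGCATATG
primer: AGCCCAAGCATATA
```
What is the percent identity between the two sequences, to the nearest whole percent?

93%

Mismatch at position 14 (1-based): 1 of 14.
Identical positions: 13/14 = 92.86% → 93%.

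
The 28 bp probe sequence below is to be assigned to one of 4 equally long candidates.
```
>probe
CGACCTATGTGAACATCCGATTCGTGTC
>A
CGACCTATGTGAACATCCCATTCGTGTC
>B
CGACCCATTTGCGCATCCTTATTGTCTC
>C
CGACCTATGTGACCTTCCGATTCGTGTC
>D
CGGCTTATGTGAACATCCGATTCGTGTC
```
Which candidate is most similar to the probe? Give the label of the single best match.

A

A differs at 1 site; B differs at 9 sites; C differs at 2 sites; D differs at 2 sites. The closest is A.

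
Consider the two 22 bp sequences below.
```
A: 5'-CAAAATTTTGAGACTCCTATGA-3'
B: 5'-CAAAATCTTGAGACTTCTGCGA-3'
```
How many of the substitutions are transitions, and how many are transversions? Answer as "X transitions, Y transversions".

4 transitions, 0 transversions

Mismatches (1-based):
site 7: T→C (pyrimidine→pyrimidine, transition)
site 16: C→T (pyrimidine→pyrimidine, transition)
site 19: A→G (purine→purine, transition)
site 20: T→C (pyrimidine→pyrimidine, transition)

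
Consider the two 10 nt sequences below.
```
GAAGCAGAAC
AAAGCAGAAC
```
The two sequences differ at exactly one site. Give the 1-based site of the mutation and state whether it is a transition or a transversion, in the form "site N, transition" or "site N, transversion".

site 1, transition

Site 1 changes G→A. G is a purine and A is a purine, so this is a transition.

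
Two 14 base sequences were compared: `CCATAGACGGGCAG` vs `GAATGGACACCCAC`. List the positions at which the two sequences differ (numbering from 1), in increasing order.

Differences at position 1 (C→G), position 2 (C→A), position 5 (A→G), position 9 (G→A), position 10 (G→C), position 11 (G→C), position 14 (G→C).

1, 2, 5, 9, 10, 11, 14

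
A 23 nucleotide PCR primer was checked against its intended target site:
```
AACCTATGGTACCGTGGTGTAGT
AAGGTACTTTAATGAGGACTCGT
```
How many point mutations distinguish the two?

11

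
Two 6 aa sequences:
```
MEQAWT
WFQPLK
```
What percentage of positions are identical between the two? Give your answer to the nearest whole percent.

Mismatches at positions 1, 2, 4, 5, 6 (1-based): 5 of 6.
Identical positions: 1/6 = 16.67% → 17%.

17%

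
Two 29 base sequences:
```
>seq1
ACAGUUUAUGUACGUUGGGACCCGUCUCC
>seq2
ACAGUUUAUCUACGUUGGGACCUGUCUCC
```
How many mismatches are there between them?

2

The sequences differ at bases 10, 23 (1-based) — 2 in total.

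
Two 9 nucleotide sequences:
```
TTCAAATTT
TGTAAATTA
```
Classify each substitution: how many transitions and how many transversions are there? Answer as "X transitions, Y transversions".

1 transition, 2 transversions

Transitions (purine↔purine or pyrimidine↔pyrimidine): 3 C→T.
Transversions (purine↔pyrimidine): 2 T→G, 9 T→A.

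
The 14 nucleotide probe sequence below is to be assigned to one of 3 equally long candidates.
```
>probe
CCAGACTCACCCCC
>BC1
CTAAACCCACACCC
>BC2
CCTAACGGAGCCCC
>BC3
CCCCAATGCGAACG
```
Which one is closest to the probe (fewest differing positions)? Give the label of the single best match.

BC1

BC1 differs at 4 positions; BC2 differs at 5 positions; BC3 differs at 9 positions. The closest is BC1.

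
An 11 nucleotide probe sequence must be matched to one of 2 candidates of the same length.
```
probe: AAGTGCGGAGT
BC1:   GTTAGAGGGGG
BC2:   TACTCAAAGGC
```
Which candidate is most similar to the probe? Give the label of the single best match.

BC1

Hamming distances to probe — BC1: 7; BC2: 8.
Smallest is BC1 with 7 mismatches.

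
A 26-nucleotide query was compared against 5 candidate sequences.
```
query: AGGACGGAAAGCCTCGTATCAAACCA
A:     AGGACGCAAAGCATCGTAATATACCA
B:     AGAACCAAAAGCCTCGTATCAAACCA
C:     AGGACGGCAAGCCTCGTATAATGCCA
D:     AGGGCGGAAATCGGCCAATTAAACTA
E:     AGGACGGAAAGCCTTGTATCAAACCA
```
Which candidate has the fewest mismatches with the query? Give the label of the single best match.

E

Hamming distances to query — A: 5; B: 3; C: 4; D: 8; E: 1.
Smallest is E with 1 mismatch.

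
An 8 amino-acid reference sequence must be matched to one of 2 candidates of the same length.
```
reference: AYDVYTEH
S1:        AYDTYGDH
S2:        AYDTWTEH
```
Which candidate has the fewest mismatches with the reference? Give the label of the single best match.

S2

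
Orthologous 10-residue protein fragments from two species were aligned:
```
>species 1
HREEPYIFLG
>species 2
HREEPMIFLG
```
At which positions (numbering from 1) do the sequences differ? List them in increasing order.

Scanning 1-based: 6: Y/M.

6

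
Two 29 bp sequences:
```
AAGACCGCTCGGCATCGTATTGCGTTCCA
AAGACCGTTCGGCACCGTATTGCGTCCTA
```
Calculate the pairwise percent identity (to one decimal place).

4 positions differ (8, 15, 26, 28), so 25 of 29 match: 25/29 = 86.21%.

86.2%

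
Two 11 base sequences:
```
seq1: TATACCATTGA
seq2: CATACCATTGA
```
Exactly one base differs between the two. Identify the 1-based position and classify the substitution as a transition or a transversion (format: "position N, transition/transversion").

Position 1 changes T→C. T is a pyrimidine and C is a pyrimidine, so this is a transition.

position 1, transition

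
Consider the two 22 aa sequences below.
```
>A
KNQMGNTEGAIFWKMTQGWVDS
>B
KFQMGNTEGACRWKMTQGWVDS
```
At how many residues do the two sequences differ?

Comparing position by position, 3 residues differ: 2 (N/F), 11 (I/C), 12 (F/R).

3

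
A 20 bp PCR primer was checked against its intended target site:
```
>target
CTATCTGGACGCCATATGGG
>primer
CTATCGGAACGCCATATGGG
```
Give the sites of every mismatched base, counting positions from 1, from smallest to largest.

6, 8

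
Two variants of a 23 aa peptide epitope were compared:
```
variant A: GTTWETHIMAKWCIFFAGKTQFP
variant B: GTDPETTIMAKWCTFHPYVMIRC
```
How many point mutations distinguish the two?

12

Comparing position by position, 12 residues differ: 3 (T/D), 4 (W/P), 7 (H/T), 14 (I/T), 16 (F/H), 17 (A/P), 18 (G/Y), 19 (K/V), 20 (T/M), 21 (Q/I), 22 (F/R), 23 (P/C).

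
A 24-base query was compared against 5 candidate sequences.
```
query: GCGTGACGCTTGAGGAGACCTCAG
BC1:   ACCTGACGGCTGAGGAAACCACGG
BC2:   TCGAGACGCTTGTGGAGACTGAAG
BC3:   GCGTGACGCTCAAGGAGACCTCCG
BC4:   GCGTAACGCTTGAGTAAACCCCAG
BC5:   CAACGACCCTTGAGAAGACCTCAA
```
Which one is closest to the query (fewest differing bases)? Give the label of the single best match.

Hamming distances to query — BC1: 7; BC2: 6; BC3: 3; BC4: 4; BC5: 7.
Smallest is BC3 with 3 mismatches.

BC3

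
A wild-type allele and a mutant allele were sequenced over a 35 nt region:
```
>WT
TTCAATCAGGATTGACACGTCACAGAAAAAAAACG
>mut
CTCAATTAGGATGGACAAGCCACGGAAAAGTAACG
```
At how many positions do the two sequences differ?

8

The sequences differ at positions 1, 7, 13, 18, 20, 24, 30, 31 (1-based) — 8 in total.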